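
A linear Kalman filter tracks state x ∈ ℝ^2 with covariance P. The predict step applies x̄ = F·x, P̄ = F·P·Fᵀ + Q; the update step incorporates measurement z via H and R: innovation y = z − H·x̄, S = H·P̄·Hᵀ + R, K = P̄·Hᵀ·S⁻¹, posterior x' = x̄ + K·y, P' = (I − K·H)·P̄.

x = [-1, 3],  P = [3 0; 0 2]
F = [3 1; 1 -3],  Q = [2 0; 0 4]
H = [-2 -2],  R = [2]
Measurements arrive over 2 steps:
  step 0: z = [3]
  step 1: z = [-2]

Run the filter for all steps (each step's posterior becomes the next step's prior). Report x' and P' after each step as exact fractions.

step 0: x' = [578/125, -774/125], P' = [1563/125 -1529/125; -1529/125 1557/125]
step 1: x' = [-17628/7535, 25412/7535], P' = [12500/4521 -3914/1507; -3914/1507 4414/1507]

step 0: x̄ = F·x = [0, -10]
step 0: P̄ = F·P·Fᵀ + Q = [31 3; 3 25]
step 0: y = z − H·x̄ = [-17]
step 0: S = H·P̄·Hᵀ + R = [250]
step 0: K = P̄·Hᵀ·S⁻¹ = [-34/125; -28/125]
step 0: x' = x̄ + K·y = [578/125, -774/125]
step 0: P' = (I − K·H)·P̄ = [1563/125 -1529/125; -1529/125 1557/125]
step 1: x̄ = F·x = [192/25, 116/5]
step 1: P̄ = F·P·Fᵀ + Q = [268/5 98; 98 202]
step 1: y = z − H·x̄ = [1494/25]
step 1: S = H·P̄·Hᵀ + R = [9042/5]
step 1: K = P̄·Hᵀ·S⁻¹ = [-758/4521; -500/1507]
step 1: x' = x̄ + K·y = [-17628/7535, 25412/7535]
step 1: P' = (I − K·H)·P̄ = [12500/4521 -3914/1507; -3914/1507 4414/1507]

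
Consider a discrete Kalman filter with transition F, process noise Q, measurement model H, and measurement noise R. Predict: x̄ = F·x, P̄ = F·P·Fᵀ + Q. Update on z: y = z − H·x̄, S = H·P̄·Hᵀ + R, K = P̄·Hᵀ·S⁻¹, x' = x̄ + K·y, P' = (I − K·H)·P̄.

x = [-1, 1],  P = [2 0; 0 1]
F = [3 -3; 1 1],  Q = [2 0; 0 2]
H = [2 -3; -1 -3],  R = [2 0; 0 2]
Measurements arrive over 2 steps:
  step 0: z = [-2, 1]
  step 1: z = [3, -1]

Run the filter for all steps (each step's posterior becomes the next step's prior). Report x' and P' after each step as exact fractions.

step 0: x' = [-74/69, 0], P' = [2506/5727 6/83; 6/83 10/83]
step 1: x' = [636311/632961, -110353/632961], P' = [261038/632961 43502/632961; 43502/632961 74636/632961]

step 0: x̄ = F·x = [-6, 0]
step 0: P̄ = F·P·Fᵀ + Q = [29 3; 3 5]
step 0: y = z − H·x̄ = [10, -5]
step 0: S = H·P̄·Hᵀ + R = [127 -22; -22 94]
step 0: K = P̄·Hᵀ·S⁻¹ = [1885/5727 -1874/5727; -9/83 -18/83]
step 0: x' = x̄ + K·y = [-74/69, 0]
step 0: P' = (I − K·H)·P̄ = [2506/5727 6/83; 6/83 10/83]
step 1: x̄ = F·x = [-74/23, -74/69]
step 1: P̄ = F·P·Fᵀ + Q = [10922/1909 1816/1909; 1816/1909 15478/5727]
step 1: y = z − H·x̄ = [143/23, -171/23]
step 1: S = H·P̄·Hᵀ + R = [72148/1909 19142/1909; 19142/1909 72070/1909]
step 1: K = P̄·Hᵀ·S⁻¹ = [195785/632961 -11516/37233; -68452/632961 -7865/37233]
step 1: x' = x̄ + K·y = [636311/632961, -110353/632961]
step 1: P' = (I − K·H)·P̄ = [261038/632961 43502/632961; 43502/632961 74636/632961]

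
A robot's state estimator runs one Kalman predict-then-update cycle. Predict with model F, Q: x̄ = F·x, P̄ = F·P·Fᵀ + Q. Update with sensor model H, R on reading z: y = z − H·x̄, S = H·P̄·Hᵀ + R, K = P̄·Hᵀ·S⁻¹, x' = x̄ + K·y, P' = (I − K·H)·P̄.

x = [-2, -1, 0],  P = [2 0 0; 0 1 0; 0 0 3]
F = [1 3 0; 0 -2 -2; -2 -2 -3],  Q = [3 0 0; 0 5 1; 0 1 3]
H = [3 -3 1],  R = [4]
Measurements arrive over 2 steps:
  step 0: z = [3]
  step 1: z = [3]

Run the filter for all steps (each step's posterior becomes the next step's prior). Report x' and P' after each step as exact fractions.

step 0: x' = [-455/271, -502/271, 600/271], P' = [1294/271 1274/271 140/271; 1274/271 2327/271 2927/271; 140/271 2927/271 8133/271]
step 1: x' = [-2293075/749807, -5177936/749807, -6429138/749807], P' = [10902839/749807 14490494/749807 11329497/749807; 14490494/749807 22210711/749807 22322307/749807; 11329497/749807 22322307/749807 31758694/749807]

step 0: x̄ = F·x = [-5, 2, 6]
step 0: P̄ = F·P·Fᵀ + Q = [14 -6 -10; -6 21 23; -10 23 42]
step 0: y = z − H·x̄ = [18]
step 0: S = H·P̄·Hᵀ + R = [271]
step 0: K = P̄·Hᵀ·S⁻¹ = [50/271; -58/271; -57/271]
step 0: x' = x̄ + K·y = [-455/271, -502/271, 600/271]
step 0: P' = (I − K·H)·P̄ = [1294/271 1274/271 140/271; 1274/271 2327/271 2927/271; 140/271 2927/271 8133/271]
step 1: x̄ = F·x = [-1961/271, -196/271, 114/271]
step 1: P̄ = F·P·Fᵀ + Q = [30694/271 -34352/271 -53505/271; -34352/271 66611/271 93303/271; -53505/271 93303/271 135490/271]
step 1: y = z − H·x̄ = [5994/271]
step 1: S = H·P̄·Hᵀ + R = [749807/271]
step 1: K = P̄·Hᵀ·S⁻¹ = [141633/749807; -209586/749807; -304934/749807]
step 1: x' = x̄ + K·y = [-2293075/749807, -5177936/749807, -6429138/749807]
step 1: P' = (I − K·H)·P̄ = [10902839/749807 14490494/749807 11329497/749807; 14490494/749807 22210711/749807 22322307/749807; 11329497/749807 22322307/749807 31758694/749807]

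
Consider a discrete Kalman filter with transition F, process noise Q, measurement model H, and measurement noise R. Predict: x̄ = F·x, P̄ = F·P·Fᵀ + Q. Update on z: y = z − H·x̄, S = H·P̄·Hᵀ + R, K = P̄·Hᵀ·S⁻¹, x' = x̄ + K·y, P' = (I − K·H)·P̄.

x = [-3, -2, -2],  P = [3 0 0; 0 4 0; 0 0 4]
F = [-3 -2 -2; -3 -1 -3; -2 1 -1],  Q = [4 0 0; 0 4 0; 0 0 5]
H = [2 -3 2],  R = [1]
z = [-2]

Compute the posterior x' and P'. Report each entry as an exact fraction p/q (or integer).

x' = [1927/116, 1843/116, 180/29]
P' = [7083/116 6199/116 552/29; 6199/116 6387/116 840/29; 552/29 840/29 709/29]

x̄ = F·x = [17, 17, 6]
P̄ = F·P·Fᵀ + Q = [63 59 18; 59 71 26; 18 26 25]
y = z − H·x̄ = [3]
S = H·P̄·Hᵀ + R = [116]
K = P̄·Hᵀ·S⁻¹ = [-15/116; -43/116; 2/29]
x' = x̄ + K·y = [1927/116, 1843/116, 180/29]
P' = (I − K·H)·P̄ = [7083/116 6199/116 552/29; 6199/116 6387/116 840/29; 552/29 840/29 709/29]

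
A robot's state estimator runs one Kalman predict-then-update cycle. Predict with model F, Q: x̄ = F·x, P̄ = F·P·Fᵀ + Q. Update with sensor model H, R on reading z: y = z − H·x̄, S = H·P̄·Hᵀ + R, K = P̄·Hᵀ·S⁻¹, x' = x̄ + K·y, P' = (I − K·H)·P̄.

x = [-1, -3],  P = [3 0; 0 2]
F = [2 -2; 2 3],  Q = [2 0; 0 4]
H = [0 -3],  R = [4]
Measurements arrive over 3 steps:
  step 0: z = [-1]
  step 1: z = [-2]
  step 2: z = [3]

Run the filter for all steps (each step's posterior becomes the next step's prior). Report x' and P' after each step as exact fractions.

step 0: x' = [4, 29/155], P' = [22 0; 0 68/155]
step 1: x' = [21318/33617, 23635/33617], P' = [542954/33617 13232/33617; 13232/33617 14872/33617]
step 2: x' = [-10791724/2940589, -2867010/2940589], P' = [42945018/2940589 1054524/2940589; 1054524/2940589 1299458/2940589]

step 0: x̄ = F·x = [4, -11]
step 0: P̄ = F·P·Fᵀ + Q = [22 0; 0 34]
step 0: y = z − H·x̄ = [-34]
step 0: S = H·P̄·Hᵀ + R = [310]
step 0: K = P̄·Hᵀ·S⁻¹ = [0; -51/155]
step 0: x' = x̄ + K·y = [4, 29/155]
step 0: P' = (I − K·H)·P̄ = [22 0; 0 68/155]
step 1: x̄ = F·x = [1182/155, 1327/155]
step 1: P̄ = F·P·Fᵀ + Q = [14222/155 13232/155; 13232/155 14872/155]
step 1: y = z − H·x̄ = [3671/155]
step 1: S = H·P̄·Hᵀ + R = [134468/155]
step 1: K = P̄·Hᵀ·S⁻¹ = [-9924/33617; -11154/33617]
step 1: x' = x̄ + K·y = [21318/33617, 23635/33617]
step 1: P' = (I − K·H)·P̄ = [542954/33617 13232/33617; 13232/33617 14872/33617]
step 2: x̄ = F·x = [-4634/33617, 113541/33617]
step 2: P̄ = F·P·Fᵀ + Q = [2192682/33617 2109048/33617; 2109048/33617 2598916/33617]
step 2: y = z − H·x̄ = [441474/33617]
step 2: S = H·P̄·Hᵀ + R = [23524712/33617]
step 2: K = P̄·Hᵀ·S⁻¹ = [-790893/2940589; -1949187/5881178]
step 2: x' = x̄ + K·y = [-10791724/2940589, -2867010/2940589]
step 2: P' = (I − K·H)·P̄ = [42945018/2940589 1054524/2940589; 1054524/2940589 1299458/2940589]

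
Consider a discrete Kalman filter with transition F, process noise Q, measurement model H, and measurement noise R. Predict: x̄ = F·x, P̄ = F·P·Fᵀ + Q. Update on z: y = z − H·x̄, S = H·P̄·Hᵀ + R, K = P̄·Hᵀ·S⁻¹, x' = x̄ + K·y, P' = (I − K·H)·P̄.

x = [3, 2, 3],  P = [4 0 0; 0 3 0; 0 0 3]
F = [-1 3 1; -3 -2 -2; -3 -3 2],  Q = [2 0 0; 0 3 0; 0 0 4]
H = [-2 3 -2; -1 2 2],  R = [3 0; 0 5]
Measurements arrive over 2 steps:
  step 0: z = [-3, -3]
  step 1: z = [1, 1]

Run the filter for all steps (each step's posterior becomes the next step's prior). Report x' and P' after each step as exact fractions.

step 0: x̄ = F·x = [6, -19, -9]
step 0: P̄ = F·P·Fᵀ + Q = [36 -12 -9; -12 63 42; -9 42 79]
step 0: y = z − H·x̄ = [48, 59]
step 0: S = H·P̄·Hᵀ + R = [598 320; 320 1029]
step 0: K = P̄·Hᵀ·S⁻¹ = [-33825/256471 -8922/256471; 61701/512942 45738/256471; -47363/256471 77289/256471]
step 0: x' = x̄ + K·y = [-611172/256471, -693583/256471, -21612/256471]
step 0: P' = (I − K·H)·P̄ = [5492790/256471 3266457/256471 -542367/256471; 3266457/256471 4048245/512942 -276549/256471; -542367/256471 -276549/256471 198588/256471]
step 1: x̄ = F·x = [-1491189/256471, 3263906/256471, 3871041/256471]
step 1: P̄ = F·P·Fᵀ + Q = [8496241/512942 -16173981/256471 -38116221/512942; -16173981/256471 89572053/256471 109229250/256471; -38116221/512942 109229250/256471 276191333/512942]
step 1: y = z − H·x̄ = [-4775543/256471, -15504612/256471]
step 1: S = H·P̄·Hᵀ + R = [107164926/256471 363338481/256471; 363338481/256471 3861927439/512942]
step 1: K = P̄·Hᵀ·S⁻¹ = [-36468645245/292106056176 -67272533/4425849336; 23829856225/194737370784 564323809/2950566224; -106141521515/584212112352 2657486821/8851698672]
step 1: x' = x̄ + K·y = [-750913264283/292106056176, -217065720569/194737370784, 190955328595/584212112352]
step 1: P' = (I − K·H)·P̄ = [428608054625/146053028088 162669497075/97368685392 -70500404545/292106056176; 162669497075/97368685392 82248893873/64912456928 9036243941/194737370784; -70500404545/292106056176 9036243941/194737370784 340876189097/584212112352]

step 0: x' = [-611172/256471, -693583/256471, -21612/256471], P' = [5492790/256471 3266457/256471 -542367/256471; 3266457/256471 4048245/512942 -276549/256471; -542367/256471 -276549/256471 198588/256471]
step 1: x' = [-750913264283/292106056176, -217065720569/194737370784, 190955328595/584212112352], P' = [428608054625/146053028088 162669497075/97368685392 -70500404545/292106056176; 162669497075/97368685392 82248893873/64912456928 9036243941/194737370784; -70500404545/292106056176 9036243941/194737370784 340876189097/584212112352]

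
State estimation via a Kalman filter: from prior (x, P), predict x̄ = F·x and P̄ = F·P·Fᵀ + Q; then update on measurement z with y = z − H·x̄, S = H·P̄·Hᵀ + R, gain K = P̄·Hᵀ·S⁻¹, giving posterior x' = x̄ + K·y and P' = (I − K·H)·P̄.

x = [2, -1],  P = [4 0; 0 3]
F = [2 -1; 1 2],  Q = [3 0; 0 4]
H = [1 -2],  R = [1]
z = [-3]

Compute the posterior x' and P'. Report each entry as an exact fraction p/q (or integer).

x̄ = F·x = [5, 0]
P̄ = F·P·Fᵀ + Q = [22 2; 2 20]
y = z − H·x̄ = [-8]
S = H·P̄·Hᵀ + R = [95]
K = P̄·Hᵀ·S⁻¹ = [18/95; -2/5]
x' = x̄ + K·y = [331/95, 16/5]
P' = (I − K·H)·P̄ = [1766/95 46/5; 46/5 24/5]

x' = [331/95, 16/5]
P' = [1766/95 46/5; 46/5 24/5]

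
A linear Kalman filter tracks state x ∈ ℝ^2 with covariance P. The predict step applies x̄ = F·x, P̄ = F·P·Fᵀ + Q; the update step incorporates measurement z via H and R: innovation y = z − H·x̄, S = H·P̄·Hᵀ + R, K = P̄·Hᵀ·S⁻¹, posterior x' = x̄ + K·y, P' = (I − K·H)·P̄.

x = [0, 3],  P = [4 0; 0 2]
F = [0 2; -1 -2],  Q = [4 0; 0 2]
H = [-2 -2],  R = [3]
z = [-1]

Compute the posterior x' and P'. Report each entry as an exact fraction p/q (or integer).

x' = [266/43, -246/43]
P' = [452/43 -440/43; -440/43 458/43]

x̄ = F·x = [6, -6]
P̄ = F·P·Fᵀ + Q = [12 -8; -8 14]
y = z − H·x̄ = [-1]
S = H·P̄·Hᵀ + R = [43]
K = P̄·Hᵀ·S⁻¹ = [-8/43; -12/43]
x' = x̄ + K·y = [266/43, -246/43]
P' = (I − K·H)·P̄ = [452/43 -440/43; -440/43 458/43]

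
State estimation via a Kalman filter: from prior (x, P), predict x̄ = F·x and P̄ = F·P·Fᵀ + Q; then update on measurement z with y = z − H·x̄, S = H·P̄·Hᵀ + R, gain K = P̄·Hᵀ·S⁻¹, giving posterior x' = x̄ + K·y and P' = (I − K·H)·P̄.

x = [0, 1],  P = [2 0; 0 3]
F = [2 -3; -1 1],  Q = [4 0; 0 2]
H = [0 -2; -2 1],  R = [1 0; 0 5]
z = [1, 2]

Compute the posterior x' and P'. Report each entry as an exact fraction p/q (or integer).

x' = [-2315/2024, -77/184]
P' = [2379/2024 13/184; 13/184 41/184]

x̄ = F·x = [-3, 1]
P̄ = F·P·Fᵀ + Q = [39 -13; -13 7]
y = z − H·x̄ = [3, -5]
S = H·P̄·Hᵀ + R = [29 -66; -66 220]
K = P̄·Hᵀ·S⁻¹ = [-13/92 -923/2024; -41/92 3/184]
x' = x̄ + K·y = [-2315/2024, -77/184]
P' = (I − K·H)·P̄ = [2379/2024 13/184; 13/184 41/184]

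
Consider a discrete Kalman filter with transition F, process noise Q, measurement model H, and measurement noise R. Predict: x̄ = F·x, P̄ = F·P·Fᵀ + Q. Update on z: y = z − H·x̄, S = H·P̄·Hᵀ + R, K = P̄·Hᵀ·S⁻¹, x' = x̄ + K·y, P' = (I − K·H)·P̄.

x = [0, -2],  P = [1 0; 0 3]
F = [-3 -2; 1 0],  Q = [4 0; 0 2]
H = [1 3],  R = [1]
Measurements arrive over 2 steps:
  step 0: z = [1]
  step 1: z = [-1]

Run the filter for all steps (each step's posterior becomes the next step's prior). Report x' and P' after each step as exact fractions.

step 0: x̄ = F·x = [4, 0]
step 0: P̄ = F·P·Fᵀ + Q = [25 -3; -3 3]
step 0: y = z − H·x̄ = [-3]
step 0: S = H·P̄·Hᵀ + R = [35]
step 0: K = P̄·Hᵀ·S⁻¹ = [16/35; 6/35]
step 0: x' = x̄ + K·y = [92/35, -18/35]
step 0: P' = (I − K·H)·P̄ = [619/35 -201/35; -201/35 69/35]
step 1: x̄ = F·x = [-48/7, 92/35]
step 1: P̄ = F·P·Fᵀ + Q = [715/7 -291/7; -291/7 689/35]
step 1: y = z − H·x̄ = [-71/35]
step 1: S = H·P̄·Hᵀ + R = [1081/35]
step 1: K = P̄·Hᵀ·S⁻¹ = [-790/1081; 612/1081]
step 1: x' = x̄ + K·y = [-5810/1081, 1600/1081]
step 1: P' = (I − K·H)·P̄ = [92585/1081 -31125/1081; -31125/1081 10579/1081]

step 0: x' = [92/35, -18/35], P' = [619/35 -201/35; -201/35 69/35]
step 1: x' = [-5810/1081, 1600/1081], P' = [92585/1081 -31125/1081; -31125/1081 10579/1081]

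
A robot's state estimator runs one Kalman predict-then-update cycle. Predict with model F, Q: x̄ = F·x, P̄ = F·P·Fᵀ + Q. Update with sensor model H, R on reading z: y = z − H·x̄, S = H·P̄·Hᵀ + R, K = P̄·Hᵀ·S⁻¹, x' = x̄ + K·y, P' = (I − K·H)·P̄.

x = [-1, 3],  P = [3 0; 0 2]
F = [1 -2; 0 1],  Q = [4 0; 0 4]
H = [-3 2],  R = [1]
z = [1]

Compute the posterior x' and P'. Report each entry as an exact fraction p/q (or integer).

x̄ = F·x = [-7, 3]
P̄ = F·P·Fᵀ + Q = [15 -4; -4 6]
y = z − H·x̄ = [-26]
S = H·P̄·Hᵀ + R = [208]
K = P̄·Hᵀ·S⁻¹ = [-53/208; 3/26]
x' = x̄ + K·y = [-3/8, 0]
P' = (I − K·H)·P̄ = [311/208 55/26; 55/26 42/13]

x' = [-3/8, 0]
P' = [311/208 55/26; 55/26 42/13]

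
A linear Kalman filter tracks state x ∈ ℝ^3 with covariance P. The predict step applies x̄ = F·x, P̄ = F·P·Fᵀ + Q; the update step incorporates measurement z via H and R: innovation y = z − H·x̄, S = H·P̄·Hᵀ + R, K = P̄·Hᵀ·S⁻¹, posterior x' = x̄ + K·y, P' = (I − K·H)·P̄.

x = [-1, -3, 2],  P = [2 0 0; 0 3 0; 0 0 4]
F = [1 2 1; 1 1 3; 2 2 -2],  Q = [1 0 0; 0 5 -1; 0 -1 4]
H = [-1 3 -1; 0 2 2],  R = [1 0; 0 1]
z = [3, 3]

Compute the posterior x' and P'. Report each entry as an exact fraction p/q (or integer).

x̄ = F·x = [-5, 2, -12]
P̄ = F·P·Fᵀ + Q = [19 20 8; 20 46 -15; 8 -15 40]
y = z − H·x̄ = [-20, 23]
S = H·P̄·Hᵀ + R = [460 80; 80 225]
K = P̄·Hᵀ·S⁻¹ = [589/19420 1156/4855; 4993/19420 894/4855; -997/3884 1522/4855]
x' = x̄ + K·y = [-632/4855, 5307/4855, 1671/4855]
P' = (I − K·H)·P̄ = [90599/19420 4675/3884 -21063/19420; 4675/3884 7539/19420 -5751/19420; -21063/19420 -5751/19420 1759/3884]

x' = [-632/4855, 5307/4855, 1671/4855]
P' = [90599/19420 4675/3884 -21063/19420; 4675/3884 7539/19420 -5751/19420; -21063/19420 -5751/19420 1759/3884]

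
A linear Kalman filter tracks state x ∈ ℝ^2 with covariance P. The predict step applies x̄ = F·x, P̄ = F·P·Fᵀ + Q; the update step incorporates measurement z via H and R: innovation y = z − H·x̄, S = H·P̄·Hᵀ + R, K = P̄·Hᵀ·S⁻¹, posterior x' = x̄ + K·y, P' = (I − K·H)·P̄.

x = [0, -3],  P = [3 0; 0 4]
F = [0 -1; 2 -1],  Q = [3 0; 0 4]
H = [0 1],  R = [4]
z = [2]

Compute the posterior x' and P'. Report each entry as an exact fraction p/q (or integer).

x' = [17/6, 13/6]
P' = [19/3 2/3; 2/3 10/3]

x̄ = F·x = [3, 3]
P̄ = F·P·Fᵀ + Q = [7 4; 4 20]
y = z − H·x̄ = [-1]
S = H·P̄·Hᵀ + R = [24]
K = P̄·Hᵀ·S⁻¹ = [1/6; 5/6]
x' = x̄ + K·y = [17/6, 13/6]
P' = (I − K·H)·P̄ = [19/3 2/3; 2/3 10/3]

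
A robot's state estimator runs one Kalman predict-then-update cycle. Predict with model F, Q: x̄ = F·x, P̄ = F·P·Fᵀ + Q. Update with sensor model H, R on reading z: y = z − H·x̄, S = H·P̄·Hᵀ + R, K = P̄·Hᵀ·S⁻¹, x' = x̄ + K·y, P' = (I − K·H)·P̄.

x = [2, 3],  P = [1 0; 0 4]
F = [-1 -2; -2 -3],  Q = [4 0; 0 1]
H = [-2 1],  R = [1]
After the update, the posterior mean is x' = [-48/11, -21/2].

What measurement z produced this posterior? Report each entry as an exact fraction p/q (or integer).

z = [-2]

x̄ = F·x = [-8, -13]
P̄ = F·P·Fᵀ + Q = [21 26; 26 41]
S = H·P̄·Hᵀ + R = [22]
K = P̄·Hᵀ·S⁻¹ = [-8/11; -1/2]
x' − x̄ = [40/11, 5/2] = K·y
y = (KᵀK)⁻¹·Kᵀ·(x' − x̄) = [-5]
z = y + H·x̄ = [-5] + [3] = [-2]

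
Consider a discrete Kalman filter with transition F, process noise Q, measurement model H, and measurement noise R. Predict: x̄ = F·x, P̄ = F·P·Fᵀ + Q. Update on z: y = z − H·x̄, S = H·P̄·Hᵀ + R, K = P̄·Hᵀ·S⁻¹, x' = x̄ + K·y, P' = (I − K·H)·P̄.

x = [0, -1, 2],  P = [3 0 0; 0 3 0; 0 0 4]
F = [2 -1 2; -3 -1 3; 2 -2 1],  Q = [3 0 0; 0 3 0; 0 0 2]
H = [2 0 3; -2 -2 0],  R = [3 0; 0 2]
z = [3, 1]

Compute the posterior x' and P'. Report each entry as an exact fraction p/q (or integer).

x' = [24474/121411, -79283/121411, 105612/121411]
P' = [400296/121411 -393237/121411 -245490/121411; -393237/121411 446523/121411 240948/121411; -245490/121411 240948/121411 189638/121411]

x̄ = F·x = [5, 7, 4]
P̄ = F·P·Fᵀ + Q = [34 9 26; 9 69 0; 26 0 30]
y = z − H·x̄ = [-19, 25]
S = H·P̄·Hᵀ + R = [721 -328; -328 486]
K = P̄·Hᵀ·S⁻¹ = [21374/121411 -7059/121411; -21210/121411 -53286/121411; 25978/121411 4542/121411]
x' = x̄ + K·y = [24474/121411, -79283/121411, 105612/121411]
P' = (I − K·H)·P̄ = [400296/121411 -393237/121411 -245490/121411; -393237/121411 446523/121411 240948/121411; -245490/121411 240948/121411 189638/121411]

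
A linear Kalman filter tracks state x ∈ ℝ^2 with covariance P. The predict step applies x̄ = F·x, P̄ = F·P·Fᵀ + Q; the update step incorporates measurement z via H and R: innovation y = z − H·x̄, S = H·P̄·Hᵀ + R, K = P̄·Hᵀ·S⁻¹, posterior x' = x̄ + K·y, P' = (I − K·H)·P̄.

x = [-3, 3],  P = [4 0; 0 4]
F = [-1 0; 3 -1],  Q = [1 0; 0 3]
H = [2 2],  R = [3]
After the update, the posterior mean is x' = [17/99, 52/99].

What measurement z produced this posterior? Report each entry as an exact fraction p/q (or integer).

z = [2]

x̄ = F·x = [3, -12]
P̄ = F·P·Fᵀ + Q = [5 -12; -12 43]
S = H·P̄·Hᵀ + R = [99]
K = P̄·Hᵀ·S⁻¹ = [-14/99; 62/99]
x' − x̄ = [-280/99, 1240/99] = K·y
y = (KᵀK)⁻¹·Kᵀ·(x' − x̄) = [20]
z = y + H·x̄ = [20] + [-18] = [2]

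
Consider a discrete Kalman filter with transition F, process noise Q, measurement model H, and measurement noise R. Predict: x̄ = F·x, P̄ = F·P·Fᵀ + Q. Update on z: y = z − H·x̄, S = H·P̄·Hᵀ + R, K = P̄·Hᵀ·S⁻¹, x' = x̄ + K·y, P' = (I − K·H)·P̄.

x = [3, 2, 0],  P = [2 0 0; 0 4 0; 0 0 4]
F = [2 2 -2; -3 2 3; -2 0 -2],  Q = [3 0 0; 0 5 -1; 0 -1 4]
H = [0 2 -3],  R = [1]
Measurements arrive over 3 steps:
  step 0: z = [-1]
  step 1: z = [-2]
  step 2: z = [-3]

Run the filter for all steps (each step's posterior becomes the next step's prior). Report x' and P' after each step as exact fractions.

step 0: x̄ = F·x = [10, -5, -6]
step 0: P̄ = F·P·Fᵀ + Q = [43 -20 8; -20 75 -13; 8 -13 28]
step 0: y = z − H·x̄ = [-9]
step 0: S = H·P̄·Hᵀ + R = [709]
step 0: K = P̄·Hᵀ·S⁻¹ = [-64/709; 189/709; -110/709]
step 0: x' = x̄ + K·y = [7666/709, -5246/709, -3264/709]
step 0: P' = (I − K·H)·P̄ = [26391/709 -2084/709 -1368/709; -2084/709 17454/709 11573/709; -1368/709 11573/709 7752/709]
step 1: x̄ = F·x = [11368/709, -43282/709, -8804/709]
step 1: P̄ = F·P·Fᵀ + Q = [110203/709 -124144/709 -112512/709; -124144/709 569156/709 73169/709; -112512/709 73169/709 128464/709]
step 1: y = z − H·x̄ = [58734/709]
step 1: S = H·P̄·Hᵀ + R = [2555481/709]
step 1: K = P̄·Hᵀ·S⁻¹ = [89248/2555481; 918805/2555481; -239054/2555481]
step 1: x' = x̄ + K·y = [16122520/851827, -26629636/851827, -17178680/851827]
step 1: P' = (I − K·H)·P̄ = [385975271/2555481 -563115856/2555481 -375440320/2555481; -563115856/2555481 860740079/2555481 573520451/2555481; -375440320/2555481 573520451/2555481 382426652/2555481]
step 2: x̄ = F·x = [13343128/851827, -153162872/851827, 2112320/851827]
step 2: P̄ = F·P·Fᵀ + Q = [434666555/2555481 -3399462448/2555481 -55812856/2555481; -3399462448/2555481 30768916472/2555481 -22882147/2555481; -55812856/2555481 -22882147/2555481 80307056/2555481]
step 2: y = z − H·x̄ = [310107223/851827]
step 2: S = H·P̄·Hᵀ + R = [124075570637/2555481]
step 2: K = P̄·Hᵀ·S⁻¹ = [-6631486328/124075570637; 61606479385/124075570637; -286685462/124075570637]
step 2: x' = x̄ + K·y = [-470653769904/124075570637, 118384950333/124075570637, 203308978082/124075570637]
step 2: P' = (I − K·H)·P̄ = [3895505358871/124075570637 -5184040631416/124075570637 -3453816592168/124075570637; -5184040631416/124075570637 8731259176319/124075570637 5800303957751/124075570637; -3453816592168/124075570637 5800303957751/124075570637 3866964866988/124075570637]

step 0: x' = [7666/709, -5246/709, -3264/709], P' = [26391/709 -2084/709 -1368/709; -2084/709 17454/709 11573/709; -1368/709 11573/709 7752/709]
step 1: x' = [16122520/851827, -26629636/851827, -17178680/851827], P' = [385975271/2555481 -563115856/2555481 -375440320/2555481; -563115856/2555481 860740079/2555481 573520451/2555481; -375440320/2555481 573520451/2555481 382426652/2555481]
step 2: x' = [-470653769904/124075570637, 118384950333/124075570637, 203308978082/124075570637], P' = [3895505358871/124075570637 -5184040631416/124075570637 -3453816592168/124075570637; -5184040631416/124075570637 8731259176319/124075570637 5800303957751/124075570637; -3453816592168/124075570637 5800303957751/124075570637 3866964866988/124075570637]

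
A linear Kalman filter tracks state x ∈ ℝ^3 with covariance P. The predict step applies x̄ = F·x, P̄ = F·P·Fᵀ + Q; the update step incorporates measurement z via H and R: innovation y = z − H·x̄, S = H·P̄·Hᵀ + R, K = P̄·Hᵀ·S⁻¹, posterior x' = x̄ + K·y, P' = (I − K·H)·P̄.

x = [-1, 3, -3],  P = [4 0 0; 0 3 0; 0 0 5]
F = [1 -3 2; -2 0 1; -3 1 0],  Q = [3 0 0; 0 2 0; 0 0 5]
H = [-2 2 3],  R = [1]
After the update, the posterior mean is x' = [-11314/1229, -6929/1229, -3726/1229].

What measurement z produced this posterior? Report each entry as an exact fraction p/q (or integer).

z = [-2]

x̄ = F·x = [-16, -1, 6]
P̄ = F·P·Fᵀ + Q = [54 2 -21; 2 23 24; -21 24 44]
S = H·P̄·Hᵀ + R = [1229]
K = P̄·Hᵀ·S⁻¹ = [-167/1229; 114/1229; 222/1229]
x' − x̄ = [8350/1229, -5700/1229, -11100/1229] = K·y
y = (KᵀK)⁻¹·Kᵀ·(x' − x̄) = [-50]
z = y + H·x̄ = [-50] + [48] = [-2]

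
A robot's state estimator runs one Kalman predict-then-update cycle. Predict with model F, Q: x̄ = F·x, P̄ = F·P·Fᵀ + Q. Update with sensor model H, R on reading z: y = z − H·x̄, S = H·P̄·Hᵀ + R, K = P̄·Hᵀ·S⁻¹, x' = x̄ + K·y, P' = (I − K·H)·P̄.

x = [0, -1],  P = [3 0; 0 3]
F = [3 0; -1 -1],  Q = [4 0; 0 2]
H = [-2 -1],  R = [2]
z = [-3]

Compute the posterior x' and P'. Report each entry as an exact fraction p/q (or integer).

x̄ = F·x = [0, 1]
P̄ = F·P·Fᵀ + Q = [31 -9; -9 8]
y = z − H·x̄ = [-2]
S = H·P̄·Hᵀ + R = [98]
K = P̄·Hᵀ·S⁻¹ = [-53/98; 5/49]
x' = x̄ + K·y = [53/49, 39/49]
P' = (I − K·H)·P̄ = [229/98 -176/49; -176/49 342/49]

x' = [53/49, 39/49]
P' = [229/98 -176/49; -176/49 342/49]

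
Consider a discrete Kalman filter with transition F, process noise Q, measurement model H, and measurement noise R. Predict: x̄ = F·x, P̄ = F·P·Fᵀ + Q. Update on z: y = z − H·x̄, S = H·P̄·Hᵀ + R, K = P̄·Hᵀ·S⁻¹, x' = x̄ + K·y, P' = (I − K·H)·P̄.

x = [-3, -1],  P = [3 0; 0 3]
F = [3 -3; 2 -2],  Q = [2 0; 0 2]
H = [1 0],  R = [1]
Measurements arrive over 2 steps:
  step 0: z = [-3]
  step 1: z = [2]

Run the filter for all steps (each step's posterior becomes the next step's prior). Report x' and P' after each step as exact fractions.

step 0: x̄ = F·x = [-6, -4]
step 0: P̄ = F·P·Fᵀ + Q = [56 36; 36 26]
step 0: y = z − H·x̄ = [3]
step 0: S = H·P̄·Hᵀ + R = [57]
step 0: K = P̄·Hᵀ·S⁻¹ = [56/57; 12/19]
step 0: x' = x̄ + K·y = [-58/19, -40/19]
step 0: P' = (I − K·H)·P̄ = [56/57 12/19; 12/19 62/19]
step 1: x̄ = F·x = [-54/19, -36/19]
step 1: P̄ = F·P·Fᵀ + Q = [548/19 340/19; 340/19 794/57]
step 1: y = z − H·x̄ = [92/19]
step 1: S = H·P̄·Hᵀ + R = [567/19]
step 1: K = P̄·Hᵀ·S⁻¹ = [548/567; 340/567]
step 1: x' = x̄ + K·y = [1042/567, 572/567]
step 1: P' = (I − K·H)·P̄ = [548/567 340/567; 340/567 1814/567]

step 0: x' = [-58/19, -40/19], P' = [56/57 12/19; 12/19 62/19]
step 1: x' = [1042/567, 572/567], P' = [548/567 340/567; 340/567 1814/567]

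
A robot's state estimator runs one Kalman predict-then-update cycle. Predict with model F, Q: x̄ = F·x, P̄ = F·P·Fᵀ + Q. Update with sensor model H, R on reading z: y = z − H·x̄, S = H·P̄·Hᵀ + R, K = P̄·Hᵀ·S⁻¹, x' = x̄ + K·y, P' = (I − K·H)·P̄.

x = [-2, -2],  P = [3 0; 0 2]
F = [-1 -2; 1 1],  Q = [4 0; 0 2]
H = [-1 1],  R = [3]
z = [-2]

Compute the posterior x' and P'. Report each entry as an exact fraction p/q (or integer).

x̄ = F·x = [6, -4]
P̄ = F·P·Fᵀ + Q = [15 -7; -7 7]
y = z − H·x̄ = [8]
S = H·P̄·Hᵀ + R = [39]
K = P̄·Hᵀ·S⁻¹ = [-22/39; 14/39]
x' = x̄ + K·y = [58/39, -44/39]
P' = (I − K·H)·P̄ = [101/39 35/39; 35/39 77/39]

x' = [58/39, -44/39]
P' = [101/39 35/39; 35/39 77/39]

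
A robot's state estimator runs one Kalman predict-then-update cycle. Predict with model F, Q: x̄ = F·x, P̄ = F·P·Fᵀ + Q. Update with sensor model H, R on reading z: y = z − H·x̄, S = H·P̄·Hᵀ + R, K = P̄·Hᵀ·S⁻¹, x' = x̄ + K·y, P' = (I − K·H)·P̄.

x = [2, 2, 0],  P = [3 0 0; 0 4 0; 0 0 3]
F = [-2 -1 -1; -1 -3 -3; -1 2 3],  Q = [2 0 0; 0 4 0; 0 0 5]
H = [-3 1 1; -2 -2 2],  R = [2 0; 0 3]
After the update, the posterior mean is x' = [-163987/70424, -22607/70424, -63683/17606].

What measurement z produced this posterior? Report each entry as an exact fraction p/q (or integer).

z = [3, -2]

x̄ = F·x = [-6, -8, 2]
P̄ = F·P·Fᵀ + Q = [21 27 -11; 27 70 -48; -11 -48 51]
S = H·P̄·Hᵀ + R = [120 284; 284 1259]
K = P̄·Hᵀ·S⁻¹ = [-25661/70424 -203/17606; 8079/70424 -4511/17606; -4289/17606 2022/8803]
x' − x̄ = [258557/70424, 540785/70424, -98895/17606] = K·y
y = (KᵀK)⁻¹·Kᵀ·(x' − x̄) = [-9, -34]
z = y + H·x̄ = [-9, -34] + [12, 32] = [3, -2]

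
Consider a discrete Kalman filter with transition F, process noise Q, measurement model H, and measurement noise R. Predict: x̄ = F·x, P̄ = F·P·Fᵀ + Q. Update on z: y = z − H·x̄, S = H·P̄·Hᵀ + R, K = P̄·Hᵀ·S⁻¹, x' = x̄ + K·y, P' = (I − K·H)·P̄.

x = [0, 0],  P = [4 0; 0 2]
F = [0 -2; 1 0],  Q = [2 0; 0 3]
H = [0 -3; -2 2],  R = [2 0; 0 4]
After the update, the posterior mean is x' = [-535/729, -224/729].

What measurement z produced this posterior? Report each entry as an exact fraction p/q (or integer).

z = [1, 1]

x̄ = F·x = [0, 0]
P̄ = F·P·Fᵀ + Q = [10 0; 0 7]
S = H·P̄·Hᵀ + R = [65 -42; -42 72]
K = P̄·Hᵀ·S⁻¹ = [-70/243 -325/729; -77/243 7/729]
x' − x̄ = [-535/729, -224/729] = K·y
y = (KᵀK)⁻¹·Kᵀ·(x' − x̄) = [1, 1]
z = y + H·x̄ = [1, 1] + [0, 0] = [1, 1]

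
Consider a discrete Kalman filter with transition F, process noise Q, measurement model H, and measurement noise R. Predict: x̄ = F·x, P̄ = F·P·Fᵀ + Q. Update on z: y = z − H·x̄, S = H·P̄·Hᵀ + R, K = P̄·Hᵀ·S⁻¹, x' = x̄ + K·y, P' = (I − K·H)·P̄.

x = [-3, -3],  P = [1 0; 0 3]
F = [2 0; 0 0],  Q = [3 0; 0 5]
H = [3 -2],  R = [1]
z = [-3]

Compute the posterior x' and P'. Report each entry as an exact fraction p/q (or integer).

x' = [-9/4, -25/14]
P' = [7/4 5/2; 5/2 80/21]

x̄ = F·x = [-6, 0]
P̄ = F·P·Fᵀ + Q = [7 0; 0 5]
y = z − H·x̄ = [15]
S = H·P̄·Hᵀ + R = [84]
K = P̄·Hᵀ·S⁻¹ = [1/4; -5/42]
x' = x̄ + K·y = [-9/4, -25/14]
P' = (I − K·H)·P̄ = [7/4 5/2; 5/2 80/21]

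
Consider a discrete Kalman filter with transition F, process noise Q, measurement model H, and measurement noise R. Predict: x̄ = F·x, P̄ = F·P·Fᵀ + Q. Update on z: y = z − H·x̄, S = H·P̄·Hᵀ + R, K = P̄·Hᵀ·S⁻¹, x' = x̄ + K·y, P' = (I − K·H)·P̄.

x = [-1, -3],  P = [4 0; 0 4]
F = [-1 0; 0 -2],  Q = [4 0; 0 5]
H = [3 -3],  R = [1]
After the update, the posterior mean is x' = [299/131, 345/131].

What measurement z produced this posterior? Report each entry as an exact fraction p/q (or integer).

z = [-1]

x̄ = F·x = [1, 6]
P̄ = F·P·Fᵀ + Q = [8 0; 0 21]
S = H·P̄·Hᵀ + R = [262]
K = P̄·Hᵀ·S⁻¹ = [12/131; -63/262]
x' − x̄ = [168/131, -441/131] = K·y
y = (KᵀK)⁻¹·Kᵀ·(x' − x̄) = [14]
z = y + H·x̄ = [14] + [-15] = [-1]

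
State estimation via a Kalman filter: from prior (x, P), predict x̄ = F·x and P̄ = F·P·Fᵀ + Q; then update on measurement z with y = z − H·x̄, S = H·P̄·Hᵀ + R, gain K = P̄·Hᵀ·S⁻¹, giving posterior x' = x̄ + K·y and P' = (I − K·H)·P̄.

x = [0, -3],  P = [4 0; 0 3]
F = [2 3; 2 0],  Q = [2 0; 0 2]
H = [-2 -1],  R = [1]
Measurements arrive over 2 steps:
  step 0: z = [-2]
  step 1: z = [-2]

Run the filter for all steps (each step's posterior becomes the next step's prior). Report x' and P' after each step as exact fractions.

step 0: x' = [-247/263, 1000/263], P' = [599/263 -1092/263; -1092/263 2234/263]
step 1: x' = [12006/26257, 422/341], P' = [54508/26257 -1212/341; -1212/341 214/31]

step 0: x̄ = F·x = [-9, 0]
step 0: P̄ = F·P·Fᵀ + Q = [45 16; 16 18]
step 0: y = z − H·x̄ = [-20]
step 0: S = H·P̄·Hᵀ + R = [263]
step 0: K = P̄·Hᵀ·S⁻¹ = [-106/263; -50/263]
step 0: x' = x̄ + K·y = [-247/263, 1000/263]
step 0: P' = (I − K·H)·P̄ = [599/263 -1092/263; -1092/263 2234/263]
step 1: x̄ = F·x = [2506/263, -494/263]
step 1: P̄ = F·P·Fᵀ + Q = [9924/263 -4156/263; -4156/263 2922/263]
step 1: y = z − H·x̄ = [3992/263]
step 1: S = H·P̄·Hᵀ + R = [26257/263]
step 1: K = P̄·Hᵀ·S⁻¹ = [-15692/26257; 70/341]
step 1: x' = x̄ + K·y = [12006/26257, 422/341]
step 1: P' = (I − K·H)·P̄ = [54508/26257 -1212/341; -1212/341 214/31]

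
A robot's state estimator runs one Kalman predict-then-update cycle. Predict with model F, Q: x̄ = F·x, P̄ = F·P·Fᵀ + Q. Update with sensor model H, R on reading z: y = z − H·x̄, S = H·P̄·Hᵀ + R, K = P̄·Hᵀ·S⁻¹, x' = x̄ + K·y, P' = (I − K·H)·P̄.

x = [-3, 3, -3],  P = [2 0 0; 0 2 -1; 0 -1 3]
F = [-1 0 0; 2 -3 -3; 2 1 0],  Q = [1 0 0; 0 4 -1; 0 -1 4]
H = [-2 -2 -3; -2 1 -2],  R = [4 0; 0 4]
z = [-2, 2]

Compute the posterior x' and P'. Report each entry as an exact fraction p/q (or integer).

x̄ = F·x = [3, -6, -3]
P̄ = F·P·Fᵀ + Q = [3 -4 -4; -4 39 4; -4 4 14]
y = z − H·x̄ = [-17, 8]
S = H·P̄·Hᵀ + R = [266 -26; -26 79]
K = P̄·Hᵀ·S⁻¹ = [527/10169 -84/10169; -2732/10169 4121/10169; -1867/10169 -2674/10169]
x' = x̄ + K·y = [20876/10169, 18398/10169, -20160/10169]
P' = (I − K·H)·P̄ = [22961/10169 5814/10169 -19886/10169; 5814/10169 11848/10169 -8132/10169; -19886/10169 -8132/10169 21168/10169]

x' = [20876/10169, 18398/10169, -20160/10169]
P' = [22961/10169 5814/10169 -19886/10169; 5814/10169 11848/10169 -8132/10169; -19886/10169 -8132/10169 21168/10169]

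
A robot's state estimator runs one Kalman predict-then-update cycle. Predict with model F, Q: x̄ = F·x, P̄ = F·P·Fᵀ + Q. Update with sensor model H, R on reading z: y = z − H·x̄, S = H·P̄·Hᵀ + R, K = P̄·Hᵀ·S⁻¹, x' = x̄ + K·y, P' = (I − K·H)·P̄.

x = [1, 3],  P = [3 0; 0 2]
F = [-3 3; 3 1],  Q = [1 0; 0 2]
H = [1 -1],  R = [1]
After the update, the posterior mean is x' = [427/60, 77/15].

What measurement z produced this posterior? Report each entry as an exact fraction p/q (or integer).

x̄ = F·x = [6, 6]
P̄ = F·P·Fᵀ + Q = [46 -21; -21 31]
S = H·P̄·Hᵀ + R = [120]
K = P̄·Hᵀ·S⁻¹ = [67/120; -13/30]
x' − x̄ = [67/60, -13/15] = K·y
y = (KᵀK)⁻¹·Kᵀ·(x' − x̄) = [2]
z = y + H·x̄ = [2] + [0] = [2]

z = [2]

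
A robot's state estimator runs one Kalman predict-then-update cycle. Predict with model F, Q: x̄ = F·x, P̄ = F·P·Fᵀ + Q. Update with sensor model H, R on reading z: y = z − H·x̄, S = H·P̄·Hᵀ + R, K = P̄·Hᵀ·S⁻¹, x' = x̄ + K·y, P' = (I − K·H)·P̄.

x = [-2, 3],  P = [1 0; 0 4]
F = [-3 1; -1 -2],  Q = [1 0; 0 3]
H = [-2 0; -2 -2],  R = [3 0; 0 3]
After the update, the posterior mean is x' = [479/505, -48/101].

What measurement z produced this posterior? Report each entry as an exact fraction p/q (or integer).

z = [-1, -1]

x̄ = F·x = [9, -4]
P̄ = F·P·Fᵀ + Q = [14 -5; -5 20]
S = H·P̄·Hᵀ + R = [59 36; 36 99]
K = P̄·Hᵀ·S⁻¹ = [-236/505 -6/505; 46/101 -142/303]
x' − x̄ = [-4066/505, 356/101] = K·y
y = (KᵀK)⁻¹·Kᵀ·(x' − x̄) = [17, 9]
z = y + H·x̄ = [17, 9] + [-18, -10] = [-1, -1]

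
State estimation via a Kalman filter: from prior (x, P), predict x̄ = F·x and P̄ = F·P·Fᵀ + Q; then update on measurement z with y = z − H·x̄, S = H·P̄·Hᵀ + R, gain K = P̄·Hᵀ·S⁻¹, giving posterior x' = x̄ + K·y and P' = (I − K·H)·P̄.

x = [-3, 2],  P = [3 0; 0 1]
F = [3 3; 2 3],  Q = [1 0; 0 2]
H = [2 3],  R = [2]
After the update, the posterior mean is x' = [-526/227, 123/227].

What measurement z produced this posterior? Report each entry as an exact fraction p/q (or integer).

x̄ = F·x = [-3, 0]
P̄ = F·P·Fᵀ + Q = [37 27; 27 23]
S = H·P̄·Hᵀ + R = [681]
K = P̄·Hᵀ·S⁻¹ = [155/681; 41/227]
x' − x̄ = [155/227, 123/227] = K·y
y = (KᵀK)⁻¹·Kᵀ·(x' − x̄) = [3]
z = y + H·x̄ = [3] + [-6] = [-3]

z = [-3]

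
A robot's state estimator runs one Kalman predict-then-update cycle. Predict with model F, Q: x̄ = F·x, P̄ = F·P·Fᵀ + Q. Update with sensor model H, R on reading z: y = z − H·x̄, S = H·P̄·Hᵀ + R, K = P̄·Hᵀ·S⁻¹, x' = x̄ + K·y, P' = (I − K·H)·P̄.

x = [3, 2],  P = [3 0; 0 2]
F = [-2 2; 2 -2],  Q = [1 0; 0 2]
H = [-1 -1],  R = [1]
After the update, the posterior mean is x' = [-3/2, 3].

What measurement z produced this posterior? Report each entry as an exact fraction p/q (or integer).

z = [-2]

x̄ = F·x = [-2, 2]
P̄ = F·P·Fᵀ + Q = [21 -20; -20 22]
S = H·P̄·Hᵀ + R = [4]
K = P̄·Hᵀ·S⁻¹ = [-1/4; -1/2]
x' − x̄ = [1/2, 1] = K·y
y = (KᵀK)⁻¹·Kᵀ·(x' − x̄) = [-2]
z = y + H·x̄ = [-2] + [0] = [-2]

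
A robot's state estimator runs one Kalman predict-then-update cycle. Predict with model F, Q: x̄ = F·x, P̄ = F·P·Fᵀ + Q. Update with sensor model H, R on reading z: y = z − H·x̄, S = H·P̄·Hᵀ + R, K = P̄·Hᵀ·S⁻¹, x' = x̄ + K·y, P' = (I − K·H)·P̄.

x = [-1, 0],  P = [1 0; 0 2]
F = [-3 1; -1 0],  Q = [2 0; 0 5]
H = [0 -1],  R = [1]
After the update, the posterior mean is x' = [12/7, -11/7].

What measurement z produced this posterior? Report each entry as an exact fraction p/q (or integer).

x̄ = F·x = [3, 1]
P̄ = F·P·Fᵀ + Q = [13 3; 3 6]
S = H·P̄·Hᵀ + R = [7]
K = P̄·Hᵀ·S⁻¹ = [-3/7; -6/7]
x' − x̄ = [-9/7, -18/7] = K·y
y = (KᵀK)⁻¹·Kᵀ·(x' − x̄) = [3]
z = y + H·x̄ = [3] + [-1] = [2]

z = [2]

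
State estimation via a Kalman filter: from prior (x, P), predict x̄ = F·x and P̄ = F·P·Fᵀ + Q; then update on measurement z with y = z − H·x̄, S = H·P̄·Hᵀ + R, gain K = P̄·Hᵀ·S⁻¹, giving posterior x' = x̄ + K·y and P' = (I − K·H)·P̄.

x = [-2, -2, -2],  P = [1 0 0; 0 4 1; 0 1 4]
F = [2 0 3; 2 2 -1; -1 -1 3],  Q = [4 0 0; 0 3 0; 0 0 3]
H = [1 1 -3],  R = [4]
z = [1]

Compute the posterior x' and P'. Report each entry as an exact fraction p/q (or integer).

x' = [-3691/313, -1152/313, -1704/313]
P' = [11171/313 2740/313 4705/313; 2740/313 2843/313 1773/313; 4705/313 1773/313 2290/313]

x̄ = F·x = [-10, -6, -2]
P̄ = F·P·Fᵀ + Q = [44 -2 31; -2 23 -15; 31 -15 38]
y = z − H·x̄ = [11]
S = H·P̄·Hᵀ + R = [313]
K = P̄·Hᵀ·S⁻¹ = [-51/313; 66/313; -98/313]
x' = x̄ + K·y = [-3691/313, -1152/313, -1704/313]
P' = (I − K·H)·P̄ = [11171/313 2740/313 4705/313; 2740/313 2843/313 1773/313; 4705/313 1773/313 2290/313]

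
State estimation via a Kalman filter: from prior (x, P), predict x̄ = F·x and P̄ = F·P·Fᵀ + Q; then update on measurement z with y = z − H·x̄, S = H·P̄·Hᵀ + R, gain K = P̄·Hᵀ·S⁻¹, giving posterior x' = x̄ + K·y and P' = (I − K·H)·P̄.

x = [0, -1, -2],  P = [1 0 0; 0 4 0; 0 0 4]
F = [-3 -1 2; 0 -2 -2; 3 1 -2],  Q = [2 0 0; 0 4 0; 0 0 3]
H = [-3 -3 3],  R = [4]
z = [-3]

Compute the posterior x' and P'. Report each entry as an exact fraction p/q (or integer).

x' = [-2919/1129, 6954/1129, 2910/1129]
P' = [10663/1129 -18392/1129 -7937/1129; -18392/1129 37044/1129 18572/1129; -7937/1129 18572/1129 10847/1129]

x̄ = F·x = [-3, 6, 3]
P̄ = F·P·Fᵀ + Q = [31 -8 -29; -8 36 8; -29 8 32]
y = z − H·x̄ = [-3]
S = H·P̄·Hᵀ + R = [1129]
K = P̄·Hᵀ·S⁻¹ = [-156/1129; -60/1129; 159/1129]
x' = x̄ + K·y = [-2919/1129, 6954/1129, 2910/1129]
P' = (I − K·H)·P̄ = [10663/1129 -18392/1129 -7937/1129; -18392/1129 37044/1129 18572/1129; -7937/1129 18572/1129 10847/1129]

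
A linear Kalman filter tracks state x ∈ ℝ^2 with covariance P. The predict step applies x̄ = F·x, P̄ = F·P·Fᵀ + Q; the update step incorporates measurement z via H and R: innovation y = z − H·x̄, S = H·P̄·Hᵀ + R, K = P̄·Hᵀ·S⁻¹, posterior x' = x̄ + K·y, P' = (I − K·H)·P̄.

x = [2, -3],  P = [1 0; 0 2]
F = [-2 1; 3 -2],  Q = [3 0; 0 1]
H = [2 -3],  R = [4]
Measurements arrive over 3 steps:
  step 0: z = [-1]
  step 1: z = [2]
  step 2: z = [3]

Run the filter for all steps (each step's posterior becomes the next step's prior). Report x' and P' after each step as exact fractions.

step 0: x̄ = F·x = [-7, 12]
step 0: P̄ = F·P·Fᵀ + Q = [9 -10; -10 18]
step 0: y = z − H·x̄ = [49]
step 0: S = H·P̄·Hᵀ + R = [322]
step 0: K = P̄·Hᵀ·S⁻¹ = [24/161; -37/161]
step 0: x' = x̄ + K·y = [7/23, 17/23]
step 0: P' = (I − K·H)·P̄ = [297/161 166/161; 166/161 160/161]
step 1: x̄ = F·x = [3/23, -13/23]
step 1: P̄ = F·P·Fᵀ + Q = [1167/161 -940/161; -940/161 1482/161]
step 1: y = z − H·x̄ = [1/23]
step 1: S = H·P̄·Hᵀ + R = [29930/161]
step 1: K = P̄·Hᵀ·S⁻¹ = [2577/14965; -3163/14965]
step 1: x' = x̄ + K·y = [2064/14965, -8596/14965]
step 1: P' = (I − K·H)·P̄ = [25977/14965 13882/14965; 13882/14965 13472/14965]
step 2: x̄ = F·x = [-12724/14965, 23384/14965]
step 2: P̄ = F·P·Fᵀ + Q = [106747/14965 -85632/14965; -85632/14965 136062/14965]
step 2: y = z − H·x̄ = [28099/2993]
step 2: S = H·P̄·Hᵀ + R = [547798/2993]
step 2: K = P̄·Hᵀ·S⁻¹ = [47039/273899; -57945/273899]
step 2: x' = x̄ + K·y = [1043653/1369495, -580063/1369495]
step 2: P' = (I − K·H)·P̄ = [2375951/1369495 1270374/1369495; 1270374/1369495 1233216/1369495]

step 0: x' = [7/23, 17/23], P' = [297/161 166/161; 166/161 160/161]
step 1: x' = [2064/14965, -8596/14965], P' = [25977/14965 13882/14965; 13882/14965 13472/14965]
step 2: x' = [1043653/1369495, -580063/1369495], P' = [2375951/1369495 1270374/1369495; 1270374/1369495 1233216/1369495]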